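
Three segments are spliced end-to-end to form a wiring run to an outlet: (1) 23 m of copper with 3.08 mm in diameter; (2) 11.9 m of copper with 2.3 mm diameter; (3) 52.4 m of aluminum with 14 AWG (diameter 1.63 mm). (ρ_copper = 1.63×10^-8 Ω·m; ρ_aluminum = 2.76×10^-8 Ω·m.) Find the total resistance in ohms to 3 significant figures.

Seg 1: A = π(d/2)² = π(1.5400e-03 m)² = 7.451e-06 m²
R_1 = (1.63×10^-8)(23)/(7.451e-06) = 0.05032 Ω
Seg 2: A = π(d/2)² = π(1.1500e-03 m)² = 4.155e-06 m²
R_2 = (1.63×10^-8)(11.9)/(4.155e-06) = 0.04669 Ω
Seg 3: A = π(1.63/2 mm)² = π(8.1500e-04 m)² = 2.087e-06 m²
R_3 = (2.76×10^-8)(52.4)/(2.087e-06) = 0.6931 Ω
R_total = R_1 + R_2 + R_3 = 0.790 Ω

0.790 Ω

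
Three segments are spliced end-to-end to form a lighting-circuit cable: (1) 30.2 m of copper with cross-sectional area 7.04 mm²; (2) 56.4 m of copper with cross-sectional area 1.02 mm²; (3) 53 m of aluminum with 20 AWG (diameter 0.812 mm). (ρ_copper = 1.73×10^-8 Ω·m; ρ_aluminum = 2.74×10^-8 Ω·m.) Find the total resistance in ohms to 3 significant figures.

3.84 Ω

Seg 1: A = 7.04 mm² = 7.040e-06 m²
R_1 = (1.73×10^-8)(30.2)/(7.040e-06) = 0.07421 Ω
Seg 2: A = 1.02 mm² = 1.020e-06 m²
R_2 = (1.73×10^-8)(56.4)/(1.020e-06) = 0.9566 Ω
Seg 3: A = π(0.812/2 mm)² = π(4.0600e-04 m)² = 5.178e-07 m²
R_3 = (2.74×10^-8)(53)/(5.178e-07) = 2.804 Ω
R_total = R_1 + R_2 + R_3 = 3.84 Ω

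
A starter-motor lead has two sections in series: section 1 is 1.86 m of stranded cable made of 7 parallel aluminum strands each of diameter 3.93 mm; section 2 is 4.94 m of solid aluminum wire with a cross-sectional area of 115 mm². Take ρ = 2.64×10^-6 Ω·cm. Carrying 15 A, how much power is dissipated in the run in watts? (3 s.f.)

ρ = 2.64×10^-6 Ω·cm = 2.64×10^-8 Ω·m
Section 1: A_strand = π(1.9650e-03)² = 1.213e-05 m²; R₁ = ρL/(N·A_s) = (2.64×10^-8)(1.86)/(7×1.213e-05) = 5.783×10^-4 Ω
Section 2: A = 115 mm² = 1.150e-04 m²
R₂ = (2.64×10^-8)(4.94)/(1.150e-04) = 0.001134 Ω
R = R₁ + R₂ = 0.001712 Ω
P = I²R = (15)² × 0.001712 = 0.385 W

0.385 W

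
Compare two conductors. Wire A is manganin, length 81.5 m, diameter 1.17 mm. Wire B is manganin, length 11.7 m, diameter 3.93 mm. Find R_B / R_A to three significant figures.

R ∝ ρL/d², so R_B/R_A = (L_B/L_A) × (d_A/d_B)²
= (11.7/81.5) × (1.17/3.93)² = 0.0127

0.0127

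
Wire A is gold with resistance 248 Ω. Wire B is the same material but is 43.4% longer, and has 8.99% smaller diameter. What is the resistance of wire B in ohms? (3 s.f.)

429 Ω

R ∝ L/d², so R_B/R_A = (1 + 43.4/100) × (1 − 8.99/100)⁻²
= 1.434 × 1.207 = 1.731
R_B = 1.731 × 248 = 429 Ω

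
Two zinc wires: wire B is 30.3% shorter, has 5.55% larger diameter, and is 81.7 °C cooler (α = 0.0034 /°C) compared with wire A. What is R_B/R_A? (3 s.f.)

R ∝ ρL/d² with ρ ∝ (1+αΔT), so R_B/R_A = (1 − 30.3/100) × (1 + 5.55/100)⁻² × (1 − 0.0034×81.7)
= 0.697 × 0.8976 × 0.7222 = 0.452

0.452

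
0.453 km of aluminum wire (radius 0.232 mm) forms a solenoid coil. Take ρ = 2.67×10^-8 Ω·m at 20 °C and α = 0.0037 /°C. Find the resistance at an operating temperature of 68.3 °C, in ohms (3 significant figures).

A = πr² = π(2.3200e-04 m)² = 1.691e-07 m²
R₍20°C₎ = ρL/A = (2.67×10^-8)(453)/(1.691e-07) = 71.53 Ω
R = R₀(1 + αΔT) = 71.53(1 + 0.0037×48.3) = 84.3 Ω

84.3 Ω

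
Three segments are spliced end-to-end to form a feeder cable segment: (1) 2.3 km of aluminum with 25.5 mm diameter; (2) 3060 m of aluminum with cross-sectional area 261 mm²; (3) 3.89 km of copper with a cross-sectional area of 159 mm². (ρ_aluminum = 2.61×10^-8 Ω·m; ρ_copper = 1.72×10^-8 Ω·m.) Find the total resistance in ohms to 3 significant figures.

0.844 Ω

Seg 1: A = π(d/2)² = π(1.2750e-02 m)² = 5.107e-04 m²
R_1 = (2.61×10^-8)(2300)/(5.107e-04) = 0.1175 Ω
Seg 2: A = 261 mm² = 2.610e-04 m²
R_2 = (2.61×10^-8)(3060)/(2.610e-04) = 0.306 Ω
Seg 3: A = 159 mm² = 1.590e-04 m²
R_3 = (1.72×10^-8)(3890)/(1.590e-04) = 0.4208 Ω
R_total = R_1 + R_2 + R_3 = 0.844 Ω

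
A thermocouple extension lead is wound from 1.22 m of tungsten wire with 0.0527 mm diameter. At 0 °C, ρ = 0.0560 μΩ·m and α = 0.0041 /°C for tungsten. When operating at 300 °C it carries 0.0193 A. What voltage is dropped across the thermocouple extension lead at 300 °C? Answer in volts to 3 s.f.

ρ = 0.0560 μΩ·m = 5.60×10^-8 Ω·m
A = π(d/2)² = π(2.6350e-05 m)² = 2.181e-09 m²
R₍0₎ = ρL/A = (5.60×10^-8)(1.22)/(2.181e-09) = 31.32 Ω
R₍300₎ = R₍0₎(1 + αΔT) = 31.32 × (1 + 0.0041×300) = 69.85 Ω
V = IR = 0.0193 × 69.85 = 1.35 V

1.35 V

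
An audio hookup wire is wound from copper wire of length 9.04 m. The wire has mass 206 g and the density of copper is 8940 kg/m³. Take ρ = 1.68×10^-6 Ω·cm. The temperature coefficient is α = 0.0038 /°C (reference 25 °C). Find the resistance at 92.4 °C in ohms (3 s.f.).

ρ = 1.68×10^-6 Ω·cm = 1.68×10^-8 Ω·m
A = m/(density·L) = 0.206/(8940×9.04) = 2.5489e-06 m²
R = ρL/A = (1.68×10^-8)(9.04)/(2.5489e-06) = 0.05958 Ω
R(92.4 °C) = 0.05958 × (1 + 0.0038×67.4) = 0.0748 Ω

0.0748 Ω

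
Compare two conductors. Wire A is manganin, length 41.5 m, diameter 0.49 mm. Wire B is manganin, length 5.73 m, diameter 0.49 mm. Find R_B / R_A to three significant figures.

0.138

R ∝ ρL/d², so R_B/R_A = (L_B/L_A)
= (5.73/41.5) = 0.138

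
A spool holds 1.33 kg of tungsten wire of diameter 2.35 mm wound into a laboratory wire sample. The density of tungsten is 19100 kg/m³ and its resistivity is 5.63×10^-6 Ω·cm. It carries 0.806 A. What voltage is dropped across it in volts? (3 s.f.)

0.168 V

ρ = 5.63×10^-6 Ω·cm = 5.63×10^-8 Ω·m
A = π(d/2)² = π(1.1750e-03 m)² = 4.3374e-06 m²
L = m/(density·A) = 1.33/(19100×4.3374e-06) = 16.05 m
R = ρL/A = (5.63×10^-8)(16.05)/(4.3374e-06) = 0.2084 Ω
V = IR = 0.806 × 0.2084 = 0.168 V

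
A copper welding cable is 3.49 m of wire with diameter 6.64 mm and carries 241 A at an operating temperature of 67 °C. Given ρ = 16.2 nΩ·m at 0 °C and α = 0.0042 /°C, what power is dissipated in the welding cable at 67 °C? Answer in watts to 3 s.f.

122 W

ρ = 16.2 nΩ·m = 1.62×10^-8 Ω·m
A = π(d/2)² = π(3.3200e-03 m)² = 3.463e-05 m²
R₍0₎ = ρL/A = (1.62×10^-8)(3.49)/(3.463e-05) = 0.001633 Ω
R₍67₎ = R₍0₎(1 + αΔT) = 0.001633 × (1 + 0.0042×67) = 0.002092 Ω
P = I²R = (241)² × 0.002092 = 122 W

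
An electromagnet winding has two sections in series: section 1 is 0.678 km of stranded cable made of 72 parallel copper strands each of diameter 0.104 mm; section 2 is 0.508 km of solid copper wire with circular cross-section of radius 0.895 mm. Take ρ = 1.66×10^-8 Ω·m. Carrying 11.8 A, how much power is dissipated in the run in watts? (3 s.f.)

Section 1: A_strand = π(5.2000e-05)² = 8.495e-09 m²; R₁ = ρL/(N·A_s) = (1.66×10^-8)(678)/(72×8.495e-09) = 18.4 Ω
Section 2: A = πr² = π(8.9500e-04 m)² = 2.516e-06 m²
R₂ = (1.66×10^-8)(508)/(2.516e-06) = 3.351 Ω
R = R₁ + R₂ = 21.75 Ω
P = I²R = (11.8)² × 21.75 = 3030 W

3030 W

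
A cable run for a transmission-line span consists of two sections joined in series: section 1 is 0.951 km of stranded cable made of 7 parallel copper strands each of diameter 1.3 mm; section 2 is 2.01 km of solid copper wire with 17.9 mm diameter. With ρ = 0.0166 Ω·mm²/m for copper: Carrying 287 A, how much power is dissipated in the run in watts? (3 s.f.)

ρ = 0.0166 Ω·mm²/m = 1.66×10^-8 Ω·m
Section 1: A_strand = π(6.5000e-04)² = 1.327e-06 m²; R₁ = ρL/(N·A_s) = (1.66×10^-8)(951)/(7×1.327e-06) = 1.699 Ω
Section 2: A = π(d/2)² = π(8.9500e-03 m)² = 2.516e-04 m²
R₂ = (1.66×10^-8)(2010)/(2.516e-04) = 0.1326 Ω
R = R₁ + R₂ = 1.832 Ω
P = I²R = (287)² × 1.832 = 1.51×10^5 W

1.51×10^5 W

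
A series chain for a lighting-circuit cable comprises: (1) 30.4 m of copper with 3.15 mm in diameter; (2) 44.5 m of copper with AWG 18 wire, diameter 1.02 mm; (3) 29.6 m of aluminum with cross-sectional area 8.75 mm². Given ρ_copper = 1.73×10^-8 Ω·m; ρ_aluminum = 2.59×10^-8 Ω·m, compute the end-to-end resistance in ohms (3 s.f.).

Seg 1: A = π(d/2)² = π(1.5750e-03 m)² = 7.793e-06 m²
R_1 = (1.73×10^-8)(30.4)/(7.793e-06) = 0.06749 Ω
Seg 2: A = π(1.02/2 mm)² = π(5.1000e-04 m)² = 8.171e-07 m²
R_2 = (1.73×10^-8)(44.5)/(8.171e-07) = 0.9421 Ω
Seg 3: A = 8.75 mm² = 8.750e-06 m²
R_3 = (2.59×10^-8)(29.6)/(8.750e-06) = 0.08762 Ω
R_total = R_1 + R_2 + R_3 = 1.10 Ω

1.10 Ω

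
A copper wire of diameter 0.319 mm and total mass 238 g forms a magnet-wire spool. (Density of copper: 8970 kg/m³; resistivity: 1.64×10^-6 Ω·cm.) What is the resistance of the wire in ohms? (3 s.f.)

68.1 Ω

ρ = 1.64×10^-6 Ω·cm = 1.64×10^-8 Ω·m
A = π(d/2)² = π(1.5950e-04 m)² = 7.9923e-08 m²
L = m/(density·A) = 0.238/(8970×7.9923e-08) = 332 m
R = ρL/A = (1.64×10^-8)(332)/(7.9923e-08) = 68.1 Ω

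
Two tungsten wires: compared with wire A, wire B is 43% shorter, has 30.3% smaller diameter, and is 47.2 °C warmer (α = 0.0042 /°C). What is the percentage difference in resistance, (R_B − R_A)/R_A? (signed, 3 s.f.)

40.6%

R ∝ ρL/d² with ρ ∝ (1+αΔT), so R_B/R_A = (1 − 43/100) × (1 − 30.3/100)⁻² × (1 + 0.0042×47.2)
= 0.57 × 2.058 × 1.198 = 1.406
(R_B − R_A)/R_A = 1.406 − 1 = 40.6%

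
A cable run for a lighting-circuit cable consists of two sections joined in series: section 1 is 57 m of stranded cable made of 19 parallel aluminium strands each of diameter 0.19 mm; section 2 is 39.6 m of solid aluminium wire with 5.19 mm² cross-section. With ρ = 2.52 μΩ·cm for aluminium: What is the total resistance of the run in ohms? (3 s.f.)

2.86 Ω

ρ = 2.52 μΩ·cm = 2.52×10^-8 Ω·m
Section 1: A_strand = π(9.5000e-05)² = 2.835e-08 m²; R₁ = ρL/(N·A_s) = (2.52×10^-8)(57)/(19×2.835e-08) = 2.666 Ω
Section 2: A = 5.19 mm² = 5.190e-06 m²
R₂ = (2.52×10^-8)(39.6)/(5.190e-06) = 0.1923 Ω
R = R₁ + R₂ = 2.86 Ω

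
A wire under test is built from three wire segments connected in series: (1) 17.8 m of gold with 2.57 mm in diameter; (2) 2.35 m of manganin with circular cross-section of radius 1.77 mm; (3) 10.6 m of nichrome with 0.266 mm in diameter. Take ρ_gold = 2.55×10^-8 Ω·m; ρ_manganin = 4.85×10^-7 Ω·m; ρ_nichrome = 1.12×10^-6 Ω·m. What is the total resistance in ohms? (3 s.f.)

214 Ω

Seg 1: A = π(d/2)² = π(1.2850e-03 m)² = 5.187e-06 m²
R_1 = (2.55×10^-8)(17.8)/(5.187e-06) = 0.0875 Ω
Seg 2: A = πr² = π(1.7700e-03 m)² = 9.842e-06 m²
R_2 = (4.85×10^-7)(2.35)/(9.842e-06) = 0.1158 Ω
Seg 3: A = π(d/2)² = π(1.3300e-04 m)² = 5.557e-08 m²
R_3 = (1.12×10^-6)(10.6)/(5.557e-08) = 213.6 Ω
R_total = R_1 + R_2 + R_3 = 214 Ω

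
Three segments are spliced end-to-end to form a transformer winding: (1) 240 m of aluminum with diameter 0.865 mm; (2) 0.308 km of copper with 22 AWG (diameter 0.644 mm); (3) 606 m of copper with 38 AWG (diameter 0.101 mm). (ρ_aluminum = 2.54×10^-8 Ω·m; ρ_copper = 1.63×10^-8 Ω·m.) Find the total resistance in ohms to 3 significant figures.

1260 Ω

Seg 1: A = π(d/2)² = π(4.3250e-04 m)² = 5.877e-07 m²
R_1 = (2.54×10^-8)(240)/(5.877e-07) = 10.37 Ω
Seg 2: A = π(0.644/2 mm)² = π(3.2200e-04 m)² = 3.257e-07 m²
R_2 = (1.63×10^-8)(308)/(3.257e-07) = 15.41 Ω
Seg 3: A = π(0.101/2 mm)² = π(5.0500e-05 m)² = 8.012e-09 m²
R_3 = (1.63×10^-8)(606)/(8.012e-09) = 1233 Ω
R_total = R_1 + R_2 + R_3 = 1260 Ω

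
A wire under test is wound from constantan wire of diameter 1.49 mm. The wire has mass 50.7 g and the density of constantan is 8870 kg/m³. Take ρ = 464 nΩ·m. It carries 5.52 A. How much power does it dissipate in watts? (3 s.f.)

ρ = 464 nΩ·m = 4.64×10^-7 Ω·m
A = π(d/2)² = π(7.4500e-04 m)² = 1.7437e-06 m²
L = m/(density·A) = 0.0507/(8870×1.7437e-06) = 3.278 m
R = ρL/A = (4.64×10^-7)(3.278)/(1.7437e-06) = 0.8723 Ω
P = I²R = (5.52)² × 0.8723 = 26.6 W

26.6 W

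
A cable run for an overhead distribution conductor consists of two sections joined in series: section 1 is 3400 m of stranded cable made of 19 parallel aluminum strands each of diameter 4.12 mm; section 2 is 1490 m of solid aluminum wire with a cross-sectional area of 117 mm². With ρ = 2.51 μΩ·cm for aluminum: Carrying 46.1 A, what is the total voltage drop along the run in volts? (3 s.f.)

30.3 V

ρ = 2.51 μΩ·cm = 2.51×10^-8 Ω·m
Section 1: A_strand = π(2.0600e-03)² = 1.333e-05 m²; R₁ = ρL/(N·A_s) = (2.51×10^-8)(3400)/(19×1.333e-05) = 0.3369 Ω
Section 2: A = 117 mm² = 1.170e-04 m²
R₂ = (2.51×10^-8)(1490)/(1.170e-04) = 0.3196 Ω
R = R₁ + R₂ = 0.6566 Ω
V = IR = 46.1 × 0.6566 = 30.3 V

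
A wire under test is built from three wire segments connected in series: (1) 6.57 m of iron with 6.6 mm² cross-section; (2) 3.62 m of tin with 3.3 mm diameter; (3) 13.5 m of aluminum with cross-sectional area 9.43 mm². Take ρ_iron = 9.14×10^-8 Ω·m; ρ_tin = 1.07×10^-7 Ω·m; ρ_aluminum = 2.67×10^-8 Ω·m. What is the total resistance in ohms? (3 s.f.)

0.174 Ω

Seg 1: A = 6.6 mm² = 6.600e-06 m²
R_1 = (9.14×10^-8)(6.57)/(6.600e-06) = 0.09098 Ω
Seg 2: A = π(d/2)² = π(1.6500e-03 m)² = 8.553e-06 m²
R_2 = (1.07×10^-7)(3.62)/(8.553e-06) = 0.04529 Ω
Seg 3: A = 9.43 mm² = 9.430e-06 m²
R_3 = (2.67×10^-8)(13.5)/(9.430e-06) = 0.03822 Ω
R_total = R_1 + R_2 + R_3 = 0.174 Ω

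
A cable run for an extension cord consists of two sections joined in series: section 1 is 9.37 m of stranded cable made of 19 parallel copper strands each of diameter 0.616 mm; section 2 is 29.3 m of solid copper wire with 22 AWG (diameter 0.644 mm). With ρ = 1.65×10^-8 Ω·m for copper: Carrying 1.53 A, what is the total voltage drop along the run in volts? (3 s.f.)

Section 1: A_strand = π(3.0800e-04)² = 2.980e-07 m²; R₁ = ρL/(N·A_s) = (1.65×10^-8)(9.37)/(19×2.980e-07) = 0.0273 Ω
Section 2: A = π(0.644/2 mm)² = π(3.2200e-04 m)² = 3.257e-07 m²
R₂ = (1.65×10^-8)(29.3)/(3.257e-07) = 1.484 Ω
R = R₁ + R₂ = 1.511 Ω
V = IR = 1.53 × 1.511 = 2.31 V

2.31 V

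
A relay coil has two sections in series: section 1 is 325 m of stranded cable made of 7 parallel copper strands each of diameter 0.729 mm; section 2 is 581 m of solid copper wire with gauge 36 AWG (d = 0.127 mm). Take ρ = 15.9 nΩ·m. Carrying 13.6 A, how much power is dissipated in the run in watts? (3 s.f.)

1.35×10^5 W

ρ = 15.9 nΩ·m = 1.59×10^-8 Ω·m
Section 1: A_strand = π(3.6450e-04)² = 4.174e-07 m²; R₁ = ρL/(N·A_s) = (1.59×10^-8)(325)/(7×4.174e-07) = 1.769 Ω
Section 2: A = π(0.127/2 mm)² = π(6.3500e-05 m)² = 1.267e-08 m²
R₂ = (1.59×10^-8)(581)/(1.267e-08) = 729.2 Ω
R = R₁ + R₂ = 731 Ω
P = I²R = (13.6)² × 731 = 1.35×10^5 W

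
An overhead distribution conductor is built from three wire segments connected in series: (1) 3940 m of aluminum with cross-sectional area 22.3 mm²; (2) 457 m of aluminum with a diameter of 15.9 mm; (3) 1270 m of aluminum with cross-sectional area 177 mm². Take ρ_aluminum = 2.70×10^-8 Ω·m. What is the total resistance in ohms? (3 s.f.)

5.03 Ω

Seg 1: A = 22.3 mm² = 2.230e-05 m²
R_1 = (2.70×10^-8)(3940)/(2.230e-05) = 4.77 Ω
Seg 2: A = π(d/2)² = π(7.9500e-03 m)² = 1.986e-04 m²
R_2 = (2.70×10^-8)(457)/(1.986e-04) = 0.06214 Ω
Seg 3: A = 177 mm² = 1.770e-04 m²
R_3 = (2.70×10^-8)(1270)/(1.770e-04) = 0.1937 Ω
R_total = R_1 + R_2 + R_3 = 5.03 Ω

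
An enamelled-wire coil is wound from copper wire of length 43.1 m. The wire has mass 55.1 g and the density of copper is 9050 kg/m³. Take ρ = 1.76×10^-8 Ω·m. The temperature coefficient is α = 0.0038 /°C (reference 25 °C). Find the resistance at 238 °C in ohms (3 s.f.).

9.72 Ω

A = m/(density·L) = 0.0551/(9050×43.1) = 1.4126e-07 m²
R = ρL/A = (1.76×10^-8)(43.1)/(1.4126e-07) = 5.37 Ω
R(238 °C) = 5.37 × (1 + 0.0038×213) = 9.72 Ω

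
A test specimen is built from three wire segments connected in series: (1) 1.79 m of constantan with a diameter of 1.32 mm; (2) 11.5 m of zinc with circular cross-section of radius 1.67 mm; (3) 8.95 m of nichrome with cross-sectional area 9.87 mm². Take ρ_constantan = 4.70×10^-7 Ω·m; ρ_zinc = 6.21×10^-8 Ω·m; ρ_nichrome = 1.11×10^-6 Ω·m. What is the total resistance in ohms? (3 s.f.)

1.70 Ω

Seg 1: A = π(d/2)² = π(6.6000e-04 m)² = 1.368e-06 m²
R_1 = (4.70×10^-7)(1.79)/(1.368e-06) = 0.6148 Ω
Seg 2: A = πr² = π(1.6700e-03 m)² = 8.762e-06 m²
R_2 = (6.21×10^-8)(11.5)/(8.762e-06) = 0.08151 Ω
Seg 3: A = 9.87 mm² = 9.870e-06 m²
R_3 = (1.11×10^-6)(8.95)/(9.870e-06) = 1.007 Ω
R_total = R_1 + R_2 + R_3 = 1.70 Ω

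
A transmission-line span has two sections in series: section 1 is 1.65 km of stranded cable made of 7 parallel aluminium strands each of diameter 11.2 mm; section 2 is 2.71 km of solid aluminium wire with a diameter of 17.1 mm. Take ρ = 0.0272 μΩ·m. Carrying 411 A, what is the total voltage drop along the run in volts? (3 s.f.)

159 V

ρ = 0.0272 μΩ·m = 2.72×10^-8 Ω·m
Section 1: A_strand = π(5.6000e-03)² = 9.852e-05 m²; R₁ = ρL/(N·A_s) = (2.72×10^-8)(1650)/(7×9.852e-05) = 0.06508 Ω
Section 2: A = π(d/2)² = π(8.5500e-03 m)² = 2.297e-04 m²
R₂ = (2.72×10^-8)(2710)/(2.297e-04) = 0.321 Ω
R = R₁ + R₂ = 0.386 Ω
V = IR = 411 × 0.386 = 159 V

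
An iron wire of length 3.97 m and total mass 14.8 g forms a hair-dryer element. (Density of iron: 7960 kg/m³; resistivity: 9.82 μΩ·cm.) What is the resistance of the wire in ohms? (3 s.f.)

ρ = 9.82 μΩ·cm = 9.82×10^-8 Ω·m
A = m/(density·L) = 0.0148/(7960×3.97) = 4.6834e-07 m²
R = ρL/A = (9.82×10^-8)(3.97)/(4.6834e-07) = 0.832 Ω

0.832 Ω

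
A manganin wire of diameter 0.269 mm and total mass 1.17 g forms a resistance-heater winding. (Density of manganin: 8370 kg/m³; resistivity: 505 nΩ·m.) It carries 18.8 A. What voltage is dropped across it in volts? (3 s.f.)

411 V

ρ = 505 nΩ·m = 5.05×10^-7 Ω·m
A = π(d/2)² = π(1.3450e-04 m)² = 5.6832e-08 m²
L = m/(density·A) = 0.00117/(8370×5.6832e-08) = 2.46 m
R = ρL/A = (5.05×10^-7)(2.46)/(5.6832e-08) = 21.86 Ω
V = IR = 18.8 × 21.86 = 411 V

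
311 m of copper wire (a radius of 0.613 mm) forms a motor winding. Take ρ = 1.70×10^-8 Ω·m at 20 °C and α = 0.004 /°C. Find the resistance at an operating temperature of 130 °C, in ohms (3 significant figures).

A = πr² = π(6.1300e-04 m)² = 1.181e-06 m²
R₍20°C₎ = ρL/A = (1.70×10^-8)(311)/(1.181e-06) = 4.479 Ω
R = R₀(1 + αΔT) = 4.479(1 + 0.004×110) = 6.45 Ω

6.45 Ω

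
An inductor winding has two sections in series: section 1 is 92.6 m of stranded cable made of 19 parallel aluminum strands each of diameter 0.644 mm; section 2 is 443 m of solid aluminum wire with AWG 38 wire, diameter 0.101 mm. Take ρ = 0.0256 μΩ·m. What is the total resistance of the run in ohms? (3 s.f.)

ρ = 0.0256 μΩ·m = 2.56×10^-8 Ω·m
Section 1: A_strand = π(3.2200e-04)² = 3.257e-07 m²; R₁ = ρL/(N·A_s) = (2.56×10^-8)(92.6)/(19×3.257e-07) = 0.383 Ω
Section 2: A = π(0.101/2 mm)² = π(5.0500e-05 m)² = 8.012e-09 m²
R₂ = (2.56×10^-8)(443)/(8.012e-09) = 1416 Ω
R = R₁ + R₂ = 1420 Ω

1420 Ω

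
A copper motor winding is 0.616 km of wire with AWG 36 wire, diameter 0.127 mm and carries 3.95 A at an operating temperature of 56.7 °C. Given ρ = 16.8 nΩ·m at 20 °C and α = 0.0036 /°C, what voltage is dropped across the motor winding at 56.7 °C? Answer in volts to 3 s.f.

ρ = 16.8 nΩ·m = 1.68×10^-8 Ω·m
A = π(0.127/2 mm)² = π(6.3500e-05 m)² = 1.267e-08 m²
R₍20₎ = ρL/A = (1.68×10^-8)(616)/(1.267e-08) = 816.9 Ω
R₍56.7₎ = R₍20₎(1 + αΔT) = 816.9 × (1 + 0.0036×36.7) = 924.9 Ω
V = IR = 3.95 × 924.9 = 3650 V

3650 V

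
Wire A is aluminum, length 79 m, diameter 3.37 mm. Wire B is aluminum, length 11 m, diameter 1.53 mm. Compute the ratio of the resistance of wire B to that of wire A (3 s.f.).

R ∝ ρL/d², so R_B/R_A = (L_B/L_A) × (d_A/d_B)²
= (11/79) × (3.37/1.53)² = 0.676

0.676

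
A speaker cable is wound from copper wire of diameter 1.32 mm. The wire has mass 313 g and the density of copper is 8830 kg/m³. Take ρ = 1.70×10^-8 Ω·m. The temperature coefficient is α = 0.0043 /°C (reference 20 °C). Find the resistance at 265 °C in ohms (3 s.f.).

0.661 Ω

A = π(d/2)² = π(6.6000e-04 m)² = 1.3685e-06 m²
L = m/(density·A) = 0.313/(8830×1.3685e-06) = 25.9 m
R = ρL/A = (1.70×10^-8)(25.9)/(1.3685e-06) = 0.3218 Ω
R(265 °C) = 0.3218 × (1 + 0.0043×245) = 0.661 Ω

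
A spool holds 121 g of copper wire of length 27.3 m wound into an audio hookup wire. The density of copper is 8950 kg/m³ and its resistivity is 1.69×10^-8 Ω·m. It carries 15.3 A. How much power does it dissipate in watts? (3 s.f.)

A = m/(density·L) = 0.121/(8950×27.3) = 4.9522e-07 m²
R = ρL/A = (1.69×10^-8)(27.3)/(4.9522e-07) = 0.9316 Ω
P = I²R = (15.3)² × 0.9316 = 218 W

218 W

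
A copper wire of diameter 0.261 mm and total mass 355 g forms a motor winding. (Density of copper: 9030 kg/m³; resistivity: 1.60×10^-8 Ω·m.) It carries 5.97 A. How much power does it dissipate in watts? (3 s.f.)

A = π(d/2)² = π(1.3050e-04 m)² = 5.3502e-08 m²
L = m/(density·A) = 0.355/(9030×5.3502e-08) = 734.8 m
R = ρL/A = (1.60×10^-8)(734.8)/(5.3502e-08) = 219.7 Ω
P = I²R = (5.97)² × 219.7 = 7830 W

7830 W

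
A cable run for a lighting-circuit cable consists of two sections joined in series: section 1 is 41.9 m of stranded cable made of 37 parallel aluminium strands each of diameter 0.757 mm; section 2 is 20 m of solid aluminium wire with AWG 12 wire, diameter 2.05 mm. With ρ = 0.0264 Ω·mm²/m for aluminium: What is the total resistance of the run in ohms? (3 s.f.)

ρ = 0.0264 Ω·mm²/m = 2.64×10^-8 Ω·m
Section 1: A_strand = π(3.7850e-04)² = 4.501e-07 m²; R₁ = ρL/(N·A_s) = (2.64×10^-8)(41.9)/(37×4.501e-07) = 0.06643 Ω
Section 2: A = π(2.05/2 mm)² = π(1.0250e-03 m)² = 3.301e-06 m²
R₂ = (2.64×10^-8)(20)/(3.301e-06) = 0.16 Ω
R = R₁ + R₂ = 0.226 Ω

0.226 Ω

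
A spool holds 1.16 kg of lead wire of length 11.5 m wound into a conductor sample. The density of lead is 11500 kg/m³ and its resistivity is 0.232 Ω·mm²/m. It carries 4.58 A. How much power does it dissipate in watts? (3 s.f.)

6.38 W

ρ = 0.232 Ω·mm²/m = 2.32×10^-7 Ω·m
A = m/(density·L) = 1.16/(11500×11.5) = 8.7713e-06 m²
R = ρL/A = (2.32×10^-7)(11.5)/(8.7713e-06) = 0.3042 Ω
P = I²R = (4.58)² × 0.3042 = 6.38 W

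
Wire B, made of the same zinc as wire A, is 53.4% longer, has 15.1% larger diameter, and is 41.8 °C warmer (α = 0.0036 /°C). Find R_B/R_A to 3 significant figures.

1.33

R ∝ ρL/d² with ρ ∝ (1+αΔT), so R_B/R_A = (1 + 53.4/100) × (1 + 15.1/100)⁻² × (1 + 0.0036×41.8)
= 1.534 × 0.7548 × 1.151 = 1.33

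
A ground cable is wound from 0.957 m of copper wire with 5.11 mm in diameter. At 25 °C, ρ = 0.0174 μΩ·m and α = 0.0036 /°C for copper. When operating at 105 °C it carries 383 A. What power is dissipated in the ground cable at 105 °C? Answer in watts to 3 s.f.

153 W

ρ = 0.0174 μΩ·m = 1.74×10^-8 Ω·m
A = π(d/2)² = π(2.5550e-03 m)² = 2.051e-05 m²
R₍25₎ = ρL/A = (1.74×10^-8)(0.957)/(2.051e-05) = 8.120×10^-4 Ω
R₍105₎ = R₍25₎(1 + αΔT) = 8.120×10^-4 × (1 + 0.0036×80) = 0.001046 Ω
P = I²R = (383)² × 0.001046 = 153 W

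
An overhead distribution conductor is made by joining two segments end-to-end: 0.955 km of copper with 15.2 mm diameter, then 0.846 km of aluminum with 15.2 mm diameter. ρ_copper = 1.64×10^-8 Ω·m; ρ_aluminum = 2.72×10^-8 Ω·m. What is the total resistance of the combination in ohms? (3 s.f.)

0.213 Ω

Segment 1: A = π(d/2)² = π(7.6000e-03 m)² = 1.815e-04 m²
R₁ = ρL/A = (1.64×10^-8)(955)/(1.815e-04) = 0.08631 Ω
R₂ = (2.72×10^-8)(846)/(1.815e-04) = 0.1268 Ω
R = R₁ + R₂ = 0.213 Ω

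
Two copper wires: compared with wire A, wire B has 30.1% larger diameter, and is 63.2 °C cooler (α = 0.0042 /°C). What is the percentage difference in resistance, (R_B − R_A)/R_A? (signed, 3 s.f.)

-56.6%

R ∝ ρL/d² with ρ ∝ (1+αΔT), so R_B/R_A = (1 + 30.1/100)⁻² × (1 − 0.0042×63.2)
= 0.5908 × 0.7346 = 0.434
(R_B − R_A)/R_A = 0.434 − 1 = -56.6%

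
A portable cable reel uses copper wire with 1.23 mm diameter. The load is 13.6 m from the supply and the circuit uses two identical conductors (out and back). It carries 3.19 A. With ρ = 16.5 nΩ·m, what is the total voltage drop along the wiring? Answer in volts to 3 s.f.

1.20 V

ρ = 16.5 nΩ·m = 1.65×10^-8 Ω·m
A = π(d/2)² = π(6.1500e-04 m)² = 1.188e-06 m²
Total conductor length (both ways) L = 2 × 13.6 = 27.2 m
R = ρL/A = (1.65×10^-8)(27.2)/(1.188e-06) = 0.3777 Ω
V = IR = 3.19 × 0.3777 = 1.20 V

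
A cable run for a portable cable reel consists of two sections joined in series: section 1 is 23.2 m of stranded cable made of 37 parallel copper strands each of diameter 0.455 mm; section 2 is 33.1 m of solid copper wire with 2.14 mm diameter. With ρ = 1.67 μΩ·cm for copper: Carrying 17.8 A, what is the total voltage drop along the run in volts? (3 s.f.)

3.88 V

ρ = 1.67 μΩ·cm = 1.67×10^-8 Ω·m
Section 1: A_strand = π(2.2750e-04)² = 1.626e-07 m²; R₁ = ρL/(N·A_s) = (1.67×10^-8)(23.2)/(37×1.626e-07) = 0.0644 Ω
Section 2: A = π(d/2)² = π(1.0700e-03 m)² = 3.597e-06 m²
R₂ = (1.67×10^-8)(33.1)/(3.597e-06) = 0.1537 Ω
R = R₁ + R₂ = 0.2181 Ω
V = IR = 17.8 × 0.2181 = 3.88 V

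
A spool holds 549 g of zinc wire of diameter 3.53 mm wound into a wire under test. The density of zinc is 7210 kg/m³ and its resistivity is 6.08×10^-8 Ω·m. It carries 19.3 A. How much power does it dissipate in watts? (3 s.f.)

A = π(d/2)² = π(1.7650e-03 m)² = 9.7868e-06 m²
L = m/(density·A) = 0.549/(7210×9.7868e-06) = 7.78 m
R = ρL/A = (6.08×10^-8)(7.78)/(9.7868e-06) = 0.04834 Ω
P = I²R = (19.3)² × 0.04834 = 18.0 W

18.0 W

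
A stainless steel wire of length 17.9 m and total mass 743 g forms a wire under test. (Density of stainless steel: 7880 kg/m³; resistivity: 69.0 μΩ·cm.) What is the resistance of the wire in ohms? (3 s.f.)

ρ = 69.0 μΩ·cm = 6.90×10^-7 Ω·m
A = m/(density·L) = 0.743/(7880×17.9) = 5.2676e-06 m²
R = ρL/A = (6.90×10^-7)(17.9)/(5.2676e-06) = 2.34 Ω

2.34 Ω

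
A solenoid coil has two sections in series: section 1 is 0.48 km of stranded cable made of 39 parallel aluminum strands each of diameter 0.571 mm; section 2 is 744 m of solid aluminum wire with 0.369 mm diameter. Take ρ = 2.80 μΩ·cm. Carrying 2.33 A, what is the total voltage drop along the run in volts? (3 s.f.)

457 V

ρ = 2.80 μΩ·cm = 2.80×10^-8 Ω·m
Section 1: A_strand = π(2.8550e-04)² = 2.561e-07 m²; R₁ = ρL/(N·A_s) = (2.80×10^-8)(480)/(39×2.561e-07) = 1.346 Ω
Section 2: A = π(d/2)² = π(1.8450e-04 m)² = 1.069e-07 m²
R₂ = (2.80×10^-8)(744)/(1.069e-07) = 194.8 Ω
R = R₁ + R₂ = 196.1 Ω
V = IR = 2.33 × 196.1 = 457 V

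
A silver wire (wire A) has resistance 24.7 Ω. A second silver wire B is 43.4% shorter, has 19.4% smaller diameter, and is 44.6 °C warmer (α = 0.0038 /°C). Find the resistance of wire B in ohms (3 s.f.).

25.2 Ω

R ∝ ρL/d² with ρ ∝ (1+αΔT), so R_B/R_A = (1 − 43.4/100) × (1 − 19.4/100)⁻² × (1 + 0.0038×44.6)
= 0.566 × 1.539 × 1.169 = 1.019
R_B = 1.019 × 24.7 = 25.2 Ω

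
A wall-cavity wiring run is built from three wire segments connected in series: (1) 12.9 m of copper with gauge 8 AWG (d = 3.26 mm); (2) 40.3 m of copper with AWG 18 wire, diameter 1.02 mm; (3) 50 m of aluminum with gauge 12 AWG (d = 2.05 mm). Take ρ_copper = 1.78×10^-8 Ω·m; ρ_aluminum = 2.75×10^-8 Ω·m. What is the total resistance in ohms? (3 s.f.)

Seg 1: A = π(3.26/2 mm)² = π(1.6300e-03 m)² = 8.347e-06 m²
R_1 = (1.78×10^-8)(12.9)/(8.347e-06) = 0.02751 Ω
Seg 2: A = π(1.02/2 mm)² = π(5.1000e-04 m)² = 8.171e-07 m²
R_2 = (1.78×10^-8)(40.3)/(8.171e-07) = 0.8779 Ω
Seg 3: A = π(2.05/2 mm)² = π(1.0250e-03 m)² = 3.301e-06 m²
R_3 = (2.75×10^-8)(50)/(3.301e-06) = 0.4166 Ω
R_total = R_1 + R_2 + R_3 = 1.32 Ω

1.32 Ω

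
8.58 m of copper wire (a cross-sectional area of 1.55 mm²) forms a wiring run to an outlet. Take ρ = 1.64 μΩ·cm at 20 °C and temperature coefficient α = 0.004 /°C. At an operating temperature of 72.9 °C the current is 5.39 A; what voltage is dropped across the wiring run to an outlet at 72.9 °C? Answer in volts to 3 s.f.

0.593 V

ρ = 1.64 μΩ·cm = 1.64×10^-8 Ω·m
A = 1.55 mm² = 1.550e-06 m²
R₍20₎ = ρL/A = (1.64×10^-8)(8.58)/(1.550e-06) = 0.09078 Ω
R₍72.9₎ = R₍20₎(1 + αΔT) = 0.09078 × (1 + 0.004×52.9) = 0.11 Ω
V = IR = 5.39 × 0.11 = 0.593 V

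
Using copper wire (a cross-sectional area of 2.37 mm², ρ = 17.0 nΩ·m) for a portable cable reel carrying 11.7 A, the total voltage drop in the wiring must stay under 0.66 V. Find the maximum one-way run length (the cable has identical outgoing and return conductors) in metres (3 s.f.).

ρ = 17.0 nΩ·m = 1.70×10^-8 Ω·m
A = 2.37 mm² = 2.370e-06 m²
L_max = V_max·A/(2·ρI) = (0.66)(2.370e-06)/(2×1.70×10^-8×11.7) = 3.93 m

3.93 m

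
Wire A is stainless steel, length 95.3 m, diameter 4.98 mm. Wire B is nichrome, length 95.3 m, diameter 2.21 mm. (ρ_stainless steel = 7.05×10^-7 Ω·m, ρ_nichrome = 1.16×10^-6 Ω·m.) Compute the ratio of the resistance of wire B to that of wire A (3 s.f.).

R ∝ ρL/d², so R_B/R_A = (ρ_B/ρ_A) × (d_A/d_B)²
= (1.16×10^-6/7.05×10^-7) × (4.98/2.21)² = 8.35

8.35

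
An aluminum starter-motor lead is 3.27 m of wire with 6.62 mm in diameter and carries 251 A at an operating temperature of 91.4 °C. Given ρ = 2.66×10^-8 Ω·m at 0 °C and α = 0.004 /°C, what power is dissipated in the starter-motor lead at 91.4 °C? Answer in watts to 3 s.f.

217 W

A = π(d/2)² = π(3.3100e-03 m)² = 3.442e-05 m²
R₍0₎ = ρL/A = (2.66×10^-8)(3.27)/(3.442e-05) = 0.002527 Ω
R₍91.4₎ = R₍0₎(1 + αΔT) = 0.002527 × (1 + 0.004×91.4) = 0.003451 Ω
P = I²R = (251)² × 0.003451 = 217 W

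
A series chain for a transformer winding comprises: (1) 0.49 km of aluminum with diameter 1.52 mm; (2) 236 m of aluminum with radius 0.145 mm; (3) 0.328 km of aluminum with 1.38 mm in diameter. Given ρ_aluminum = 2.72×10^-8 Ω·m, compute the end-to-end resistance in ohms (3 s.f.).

110 Ω

Seg 1: A = π(d/2)² = π(7.6000e-04 m)² = 1.815e-06 m²
R_1 = (2.72×10^-8)(490)/(1.815e-06) = 7.345 Ω
Seg 2: A = πr² = π(1.4500e-04 m)² = 6.605e-08 m²
R_2 = (2.72×10^-8)(236)/(6.605e-08) = 97.18 Ω
Seg 3: A = π(d/2)² = π(6.9000e-04 m)² = 1.496e-06 m²
R_3 = (2.72×10^-8)(328)/(1.496e-06) = 5.965 Ω
R_total = R_1 + R_2 + R_3 = 110 Ω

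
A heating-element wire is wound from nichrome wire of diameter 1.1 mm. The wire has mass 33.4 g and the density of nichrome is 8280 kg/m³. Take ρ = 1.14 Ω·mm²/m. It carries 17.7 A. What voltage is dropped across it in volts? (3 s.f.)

ρ = 1.14 Ω·mm²/m = 1.14×10^-6 Ω·m
A = π(d/2)² = π(5.5000e-04 m)² = 9.5033e-07 m²
L = m/(density·A) = 0.0334/(8280×9.5033e-07) = 4.245 m
R = ρL/A = (1.14×10^-6)(4.245)/(9.5033e-07) = 5.092 Ω
V = IR = 17.7 × 5.092 = 90.1 V

90.1 V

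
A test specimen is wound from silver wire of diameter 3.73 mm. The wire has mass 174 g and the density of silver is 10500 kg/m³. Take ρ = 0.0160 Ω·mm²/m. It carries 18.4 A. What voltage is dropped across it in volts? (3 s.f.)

0.0409 V

ρ = 0.0160 Ω·mm²/m = 1.60×10^-8 Ω·m
A = π(d/2)² = π(1.8650e-03 m)² = 1.0927e-05 m²
L = m/(density·A) = 0.174/(10500×1.0927e-05) = 1.517 m
R = ρL/A = (1.60×10^-8)(1.517)/(1.0927e-05) = 0.002221 Ω
V = IR = 18.4 × 0.002221 = 0.0409 V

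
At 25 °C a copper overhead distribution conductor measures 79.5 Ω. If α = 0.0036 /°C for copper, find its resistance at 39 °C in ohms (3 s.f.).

83.5 Ω

ΔT = 39 − 25 = 14 °C
R = R₀(1 + αΔT) = 79.5 × (1 + 0.0036×14) = 79.5 × 1.05 = 83.5 Ω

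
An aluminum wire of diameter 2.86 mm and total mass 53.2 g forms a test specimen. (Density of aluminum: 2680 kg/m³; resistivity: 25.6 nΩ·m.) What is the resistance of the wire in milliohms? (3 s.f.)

12.3 mΩ

ρ = 25.6 nΩ·m = 2.56×10^-8 Ω·m
A = π(d/2)² = π(1.4300e-03 m)² = 6.4242e-06 m²
L = m/(density·A) = 0.0532/(2680×6.4242e-06) = 3.09 m
R = ρL/A = (2.56×10^-8)(3.09)/(6.4242e-06) = 12.3 mΩ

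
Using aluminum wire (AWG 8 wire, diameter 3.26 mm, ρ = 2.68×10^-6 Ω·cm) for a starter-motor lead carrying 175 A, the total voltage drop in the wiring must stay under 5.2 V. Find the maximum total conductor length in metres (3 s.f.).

9.25 m

ρ = 2.68×10^-6 Ω·cm = 2.68×10^-8 Ω·m
A = π(3.26/2 mm)² = π(1.6300e-03 m)² = 8.347e-06 m²
L_max = V_max·A/(1·ρI) = (5.2)(8.347e-06)/(2.68×10^-8×175) = 9.25 m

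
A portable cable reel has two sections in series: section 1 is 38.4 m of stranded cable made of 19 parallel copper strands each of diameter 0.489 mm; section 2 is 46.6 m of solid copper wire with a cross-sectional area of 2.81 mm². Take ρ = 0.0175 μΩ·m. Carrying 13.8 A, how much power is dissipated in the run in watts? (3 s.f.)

91.1 W

ρ = 0.0175 μΩ·m = 1.75×10^-8 Ω·m
Section 1: A_strand = π(2.4450e-04)² = 1.878e-07 m²; R₁ = ρL/(N·A_s) = (1.75×10^-8)(38.4)/(19×1.878e-07) = 0.1883 Ω
Section 2: A = 2.81 mm² = 2.810e-06 m²
R₂ = (1.75×10^-8)(46.6)/(2.810e-06) = 0.2902 Ω
R = R₁ + R₂ = 0.4785 Ω
P = I²R = (13.8)² × 0.4785 = 91.1 W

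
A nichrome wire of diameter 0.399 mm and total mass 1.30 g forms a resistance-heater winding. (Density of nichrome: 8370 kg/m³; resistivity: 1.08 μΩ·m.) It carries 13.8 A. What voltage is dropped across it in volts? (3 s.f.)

ρ = 1.08 μΩ·m = 1.08×10^-6 Ω·m
A = π(d/2)² = π(1.9950e-04 m)² = 1.2504e-07 m²
L = m/(density·A) = 0.0013/(8370×1.2504e-07) = 1.242 m
R = ρL/A = (1.08×10^-6)(1.242)/(1.2504e-07) = 10.73 Ω
V = IR = 13.8 × 10.73 = 148 V

148 V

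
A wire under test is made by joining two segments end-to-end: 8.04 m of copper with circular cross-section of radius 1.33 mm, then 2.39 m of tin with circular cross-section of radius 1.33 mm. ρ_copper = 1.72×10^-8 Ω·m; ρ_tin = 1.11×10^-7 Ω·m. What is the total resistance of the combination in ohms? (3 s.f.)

0.0726 Ω

Segment 1: A = πr² = π(1.3300e-03 m)² = 5.557e-06 m²
R₁ = ρL/A = (1.72×10^-8)(8.04)/(5.557e-06) = 0.02488 Ω
R₂ = (1.11×10^-7)(2.39)/(5.557e-06) = 0.04774 Ω
R = R₁ + R₂ = 0.0726 Ω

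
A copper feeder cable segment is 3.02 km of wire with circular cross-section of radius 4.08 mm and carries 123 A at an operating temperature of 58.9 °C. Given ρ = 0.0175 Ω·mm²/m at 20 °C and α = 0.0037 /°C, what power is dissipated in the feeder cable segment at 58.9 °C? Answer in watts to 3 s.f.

ρ = 0.0175 Ω·mm²/m = 1.75×10^-8 Ω·m
A = πr² = π(4.0800e-03 m)² = 5.230e-05 m²
R₍20₎ = ρL/A = (1.75×10^-8)(3020)/(5.230e-05) = 1.011 Ω
R₍58.9₎ = R₍20₎(1 + αΔT) = 1.011 × (1 + 0.0037×38.9) = 1.156 Ω
P = I²R = (123)² × 1.156 = 17500 W

17500 W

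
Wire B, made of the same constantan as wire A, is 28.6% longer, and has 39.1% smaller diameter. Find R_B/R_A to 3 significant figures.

R ∝ L/d², so R_B/R_A = (1 + 28.6/100) × (1 − 39.1/100)⁻²
= 1.286 × 2.696 = 3.47

3.47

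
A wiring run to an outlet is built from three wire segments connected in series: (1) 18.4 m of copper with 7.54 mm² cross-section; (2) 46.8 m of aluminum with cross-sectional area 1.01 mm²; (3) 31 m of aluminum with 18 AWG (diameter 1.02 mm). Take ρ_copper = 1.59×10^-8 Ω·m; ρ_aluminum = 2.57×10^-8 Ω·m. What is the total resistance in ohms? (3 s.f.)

2.20 Ω

Seg 1: A = 7.54 mm² = 7.540e-06 m²
R_1 = (1.59×10^-8)(18.4)/(7.540e-06) = 0.0388 Ω
Seg 2: A = 1.01 mm² = 1.010e-06 m²
R_2 = (2.57×10^-8)(46.8)/(1.010e-06) = 1.191 Ω
Seg 3: A = π(1.02/2 mm)² = π(5.1000e-04 m)² = 8.171e-07 m²
R_3 = (2.57×10^-8)(31)/(8.171e-07) = 0.975 Ω
R_total = R_1 + R_2 + R_3 = 2.20 Ω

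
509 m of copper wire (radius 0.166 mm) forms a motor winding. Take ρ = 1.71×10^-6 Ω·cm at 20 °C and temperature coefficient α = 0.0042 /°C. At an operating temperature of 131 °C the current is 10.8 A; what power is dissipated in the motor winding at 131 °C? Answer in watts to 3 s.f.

17200 W

ρ = 1.71×10^-6 Ω·cm = 1.71×10^-8 Ω·m
A = πr² = π(1.6600e-04 m)² = 8.657e-08 m²
R₍20₎ = ρL/A = (1.71×10^-8)(509)/(8.657e-08) = 100.5 Ω
R₍131₎ = R₍20₎(1 + αΔT) = 100.5 × (1 + 0.0042×111) = 147.4 Ω
P = I²R = (10.8)² × 147.4 = 17200 W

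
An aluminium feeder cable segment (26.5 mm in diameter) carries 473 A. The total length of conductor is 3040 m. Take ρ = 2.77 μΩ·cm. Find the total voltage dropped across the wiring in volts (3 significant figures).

ρ = 2.77 μΩ·cm = 2.77×10^-8 Ω·m
A = π(d/2)² = π(1.3250e-02 m)² = 5.515e-04 m²
R = ρL/A = (2.77×10^-8)(3040)/(5.515e-04) = 0.1527 Ω
V = IR = 473 × 0.1527 = 72.2 V

72.2 V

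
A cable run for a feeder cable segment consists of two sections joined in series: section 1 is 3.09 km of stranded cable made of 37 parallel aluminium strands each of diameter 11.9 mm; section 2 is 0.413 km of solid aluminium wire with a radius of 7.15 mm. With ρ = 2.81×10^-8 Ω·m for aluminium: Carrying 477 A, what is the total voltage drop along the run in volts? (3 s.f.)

Section 1: A_strand = π(5.9500e-03)² = 1.112e-04 m²; R₁ = ρL/(N·A_s) = (2.81×10^-8)(3090)/(37×1.112e-04) = 0.0211 Ω
Section 2: A = πr² = π(7.1500e-03 m)² = 1.606e-04 m²
R₂ = (2.81×10^-8)(413)/(1.606e-04) = 0.07226 Ω
R = R₁ + R₂ = 0.09336 Ω
V = IR = 477 × 0.09336 = 44.5 V

44.5 V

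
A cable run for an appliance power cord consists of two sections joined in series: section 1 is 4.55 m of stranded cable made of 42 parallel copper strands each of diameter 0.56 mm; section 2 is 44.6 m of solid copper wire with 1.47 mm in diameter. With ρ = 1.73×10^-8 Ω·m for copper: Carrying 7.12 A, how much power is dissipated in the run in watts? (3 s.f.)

23.4 W

Section 1: A_strand = π(2.8000e-04)² = 2.463e-07 m²; R₁ = ρL/(N·A_s) = (1.73×10^-8)(4.55)/(42×2.463e-07) = 0.007609 Ω
Section 2: A = π(d/2)² = π(7.3500e-04 m)² = 1.697e-06 m²
R₂ = (1.73×10^-8)(44.6)/(1.697e-06) = 0.4546 Ω
R = R₁ + R₂ = 0.4622 Ω
P = I²R = (7.12)² × 0.4622 = 23.4 W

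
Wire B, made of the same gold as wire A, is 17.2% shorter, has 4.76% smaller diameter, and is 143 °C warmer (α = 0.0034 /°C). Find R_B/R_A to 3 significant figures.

R ∝ ρL/d² with ρ ∝ (1+αΔT), so R_B/R_A = (1 − 17.2/100) × (1 − 4.76/100)⁻² × (1 + 0.0034×143)
= 0.828 × 1.103 × 1.486 = 1.36

1.36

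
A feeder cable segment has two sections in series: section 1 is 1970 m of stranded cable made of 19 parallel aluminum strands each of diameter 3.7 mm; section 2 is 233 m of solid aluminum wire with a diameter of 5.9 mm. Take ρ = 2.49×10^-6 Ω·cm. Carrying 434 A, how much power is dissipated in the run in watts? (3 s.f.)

85200 W

ρ = 2.49×10^-6 Ω·cm = 2.49×10^-8 Ω·m
Section 1: A_strand = π(1.8500e-03)² = 1.075e-05 m²; R₁ = ρL/(N·A_s) = (2.49×10^-8)(1970)/(19×1.075e-05) = 0.2401 Ω
Section 2: A = π(d/2)² = π(2.9500e-03 m)² = 2.734e-05 m²
R₂ = (2.49×10^-8)(233)/(2.734e-05) = 0.2122 Ω
R = R₁ + R₂ = 0.4523 Ω
P = I²R = (434)² × 0.4523 = 85200 W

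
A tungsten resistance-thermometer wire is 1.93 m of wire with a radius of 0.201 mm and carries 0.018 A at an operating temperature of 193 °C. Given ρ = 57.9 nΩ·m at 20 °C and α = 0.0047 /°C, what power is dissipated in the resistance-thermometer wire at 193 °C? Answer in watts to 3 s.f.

5.17×10^-4 W

ρ = 57.9 nΩ·m = 5.79×10^-8 Ω·m
A = πr² = π(2.0100e-04 m)² = 1.269e-07 m²
R₍20₎ = ρL/A = (5.79×10^-8)(1.93)/(1.269e-07) = 0.8804 Ω
R₍193₎ = R₍20₎(1 + αΔT) = 0.8804 × (1 + 0.0047×173) = 1.596 Ω
P = I²R = (0.018)² × 1.596 = 5.17×10^-4 W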